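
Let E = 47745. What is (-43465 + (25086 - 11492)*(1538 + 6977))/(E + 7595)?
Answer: 23141889/11068 ≈ 2090.9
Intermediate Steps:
(-43465 + (25086 - 11492)*(1538 + 6977))/(E + 7595) = (-43465 + (25086 - 11492)*(1538 + 6977))/(47745 + 7595) = (-43465 + 13594*8515)/55340 = (-43465 + 115752910)*(1/55340) = 115709445*(1/55340) = 23141889/11068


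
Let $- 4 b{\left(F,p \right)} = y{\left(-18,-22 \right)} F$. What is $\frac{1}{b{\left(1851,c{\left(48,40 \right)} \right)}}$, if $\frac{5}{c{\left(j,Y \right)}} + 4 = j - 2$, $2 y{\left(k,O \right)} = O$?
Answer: $\frac{4}{20361} \approx 0.00019645$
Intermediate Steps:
$y{\left(k,O \right)} = \frac{O}{2}$
$c{\left(j,Y \right)} = \frac{5}{-6 + j}$ ($c{\left(j,Y \right)} = \frac{5}{-4 + \left(j - 2\right)} = \frac{5}{-4 + \left(-2 + j\right)} = \frac{5}{-6 + j}$)
$b{\left(F,p \right)} = \frac{11 F}{4}$ ($b{\left(F,p \right)} = - \frac{\frac{1}{2} \left(-22\right) F}{4} = - \frac{\left(-11\right) F}{4} = \frac{11 F}{4}$)
$\frac{1}{b{\left(1851,c{\left(48,40 \right)} \right)}} = \frac{1}{\frac{11}{4} \cdot 1851} = \frac{1}{\frac{20361}{4}} = \frac{4}{20361}$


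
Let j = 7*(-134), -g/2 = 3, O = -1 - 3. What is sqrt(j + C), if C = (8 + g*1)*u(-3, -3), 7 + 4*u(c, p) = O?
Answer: I*sqrt(3774)/2 ≈ 30.716*I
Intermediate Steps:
O = -4
u(c, p) = -11/4 (u(c, p) = -7/4 + (1/4)*(-4) = -7/4 - 1 = -11/4)
g = -6 (g = -2*3 = -6)
j = -938
C = -11/2 (C = (8 - 6*1)*(-11/4) = (8 - 6)*(-11/4) = 2*(-11/4) = -11/2 ≈ -5.5000)
sqrt(j + C) = sqrt(-938 - 11/2) = sqrt(-1887/2) = I*sqrt(3774)/2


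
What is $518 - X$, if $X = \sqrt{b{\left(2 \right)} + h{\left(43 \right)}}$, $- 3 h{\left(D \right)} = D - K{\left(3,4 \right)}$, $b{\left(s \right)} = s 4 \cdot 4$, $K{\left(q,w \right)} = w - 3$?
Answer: $518 - 3 \sqrt{2} \approx 513.76$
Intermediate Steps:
$K{\left(q,w \right)} = -3 + w$ ($K{\left(q,w \right)} = w - 3 = -3 + w$)
$b{\left(s \right)} = 16 s$ ($b{\left(s \right)} = 4 s 4 = 16 s$)
$h{\left(D \right)} = \frac{1}{3} - \frac{D}{3}$ ($h{\left(D \right)} = - \frac{D - \left(-3 + 4\right)}{3} = - \frac{D - 1}{3} = - \frac{-1 + D}{3} = \frac{1}{3} - \frac{D}{3}$)
$X = 3 \sqrt{2}$ ($X = \sqrt{16 \cdot 2 + \left(\frac{1}{3} - \frac{43}{3}\right)} = \sqrt{32 + \left(\frac{1}{3} - \frac{43}{3}\right)} = \sqrt{32 - 14} = \sqrt{18} = 3 \sqrt{2} \approx 4.2426$)
$518 - X = 518 - 3 \sqrt{2}$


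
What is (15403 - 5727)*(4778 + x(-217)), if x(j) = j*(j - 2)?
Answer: 506064476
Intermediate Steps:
x(j) = j*(-2 + j)
(15403 - 5727)*(4778 + x(-217)) = (15403 - 5727)*(4778 - 217*(-2 - 217)) = 9676*(4778 - 217*(-219)) = 9676*(4778 + 47523) = 9676*52301 = 506064476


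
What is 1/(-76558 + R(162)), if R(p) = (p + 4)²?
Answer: -1/49002 ≈ -2.0407e-5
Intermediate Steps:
R(p) = (4 + p)²
1/(-76558 + R(162)) = 1/(-76558 + (4 + 162)²) = 1/(-76558 + 166²) = 1/(-76558 + 27556) = 1/(-49002) = -1/49002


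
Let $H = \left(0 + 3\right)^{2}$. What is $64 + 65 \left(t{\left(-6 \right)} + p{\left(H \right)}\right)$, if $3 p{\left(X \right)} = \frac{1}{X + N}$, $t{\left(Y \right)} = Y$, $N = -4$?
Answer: $- \frac{965}{3} \approx -321.67$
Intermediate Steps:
$H = 9$ ($H = 3^{2} = 9$)
$p{\left(X \right)} = \frac{1}{3 \left(-4 + X\right)}$ ($p{\left(X \right)} = \frac{1}{3 \left(X - 4\right)} = \frac{1}{3 \left(-4 + X\right)}$)
$64 + 65 \left(t{\left(-6 \right)} + p{\left(H \right)}\right) = 64 + 65 \left(-6 + \frac{1}{3 \left(-4 + 9\right)}\right) = 64 + 65 \left(-6 + \frac{1}{3 \cdot 5}\right) = 64 + 65 \left(-6 + \frac{1}{3} \cdot \frac{1}{5}\right) = 64 + 65 \left(-6 + \frac{1}{15}\right) = 64 + 65 \left(- \frac{89}{15}\right) = 64 - \frac{1157}{3} = - \frac{965}{3}$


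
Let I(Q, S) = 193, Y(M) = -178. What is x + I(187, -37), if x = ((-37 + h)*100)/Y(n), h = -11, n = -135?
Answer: 19577/89 ≈ 219.97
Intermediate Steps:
x = 2400/89 (x = ((-37 - 11)*100)/(-178) = -48*100*(-1/178) = -4800*(-1/178) = 2400/89 ≈ 26.966)
x + I(187, -37) = 2400/89 + 193 = 19577/89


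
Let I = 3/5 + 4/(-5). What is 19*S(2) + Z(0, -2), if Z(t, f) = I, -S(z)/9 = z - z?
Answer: -⅕ ≈ -0.20000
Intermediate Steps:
S(z) = 0 (S(z) = -9*(z - z) = -9*0 = 0)
I = -⅕ (I = 3*(⅕) + 4*(-⅕) = ⅗ - ⅘ = -⅕ ≈ -0.20000)
Z(t, f) = -⅕
19*S(2) + Z(0, -2) = 19*0 - ⅕ = 0 - ⅕ = -⅕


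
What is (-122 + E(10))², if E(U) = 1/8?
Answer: 950625/64 ≈ 14854.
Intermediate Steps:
E(U) = ⅛
(-122 + E(10))² = (-122 + ⅛)² = (-975/8)² = 950625/64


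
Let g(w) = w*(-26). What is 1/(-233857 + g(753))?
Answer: -1/253435 ≈ -3.9458e-6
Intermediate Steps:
g(w) = -26*w
1/(-233857 + g(753)) = 1/(-233857 - 26*753) = 1/(-233857 - 19578) = 1/(-253435) = -1/253435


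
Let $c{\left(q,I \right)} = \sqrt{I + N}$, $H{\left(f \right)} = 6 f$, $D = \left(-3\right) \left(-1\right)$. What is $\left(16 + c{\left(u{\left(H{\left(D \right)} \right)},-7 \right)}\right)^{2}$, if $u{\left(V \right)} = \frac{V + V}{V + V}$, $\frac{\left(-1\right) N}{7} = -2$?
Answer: $\left(16 + \sqrt{7}\right)^{2} \approx 347.66$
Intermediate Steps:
$N = 14$ ($N = \left(-7\right) \left(-2\right) = 14$)
$D = 3$
$u{\left(V \right)} = 1$ ($u{\left(V \right)} = \frac{2 V}{2 V} = 2 V \frac{1}{2 V} = 1$)
$c{\left(q,I \right)} = \sqrt{14 + I}$ ($c{\left(q,I \right)} = \sqrt{I + 14} = \sqrt{14 + I}$)
$\left(16 + c{\left(u{\left(H{\left(D \right)} \right)},-7 \right)}\right)^{2} = \left(16 + \sqrt{14 - 7}\right)^{2} = \left(16 + \sqrt{7}\right)^{2}$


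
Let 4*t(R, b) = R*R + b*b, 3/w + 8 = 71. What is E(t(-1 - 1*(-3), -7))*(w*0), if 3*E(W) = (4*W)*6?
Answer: 0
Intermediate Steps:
w = 1/21 (w = 3/(-8 + 71) = 3/63 = 3*(1/63) = 1/21 ≈ 0.047619)
t(R, b) = R**2/4 + b**2/4 (t(R, b) = (R*R + b*b)/4 = (R**2 + b**2)/4 = R**2/4 + b**2/4)
E(W) = 8*W (E(W) = ((4*W)*6)/3 = (24*W)/3 = 8*W)
E(t(-1 - 1*(-3), -7))*(w*0) = (8*((-1 - 1*(-3))**2/4 + (1/4)*(-7)**2))*((1/21)*0) = (8*((-1 + 3)**2/4 + (1/4)*49))*0 = (8*((1/4)*2**2 + 49/4))*0 = (8*((1/4)*4 + 49/4))*0 = (8*(1 + 49/4))*0 = (8*(53/4))*0 = 106*0 = 0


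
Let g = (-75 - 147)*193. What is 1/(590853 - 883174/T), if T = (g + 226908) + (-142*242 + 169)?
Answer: 149867/88548483377 ≈ 1.6925e-6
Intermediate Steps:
g = -42846 (g = -222*193 = -42846)
T = 149867 (T = (-42846 + 226908) + (-142*242 + 169) = 184062 + (-34364 + 169) = 184062 - 34195 = 149867)
1/(590853 - 883174/T) = 1/(590853 - 883174/149867) = 1/(88548483377/149867) = 149867/88548483377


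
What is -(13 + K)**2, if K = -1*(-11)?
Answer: -576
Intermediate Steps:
K = 11
-(13 + K)**2 = -(13 + 11)**2 = -1*24**2 = -1*576 = -576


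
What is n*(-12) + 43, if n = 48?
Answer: -533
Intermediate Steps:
n*(-12) + 43 = 48*(-12) + 43 = -576 + 43 = -533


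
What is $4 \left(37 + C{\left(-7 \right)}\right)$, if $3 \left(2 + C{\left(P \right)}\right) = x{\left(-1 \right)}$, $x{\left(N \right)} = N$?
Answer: $\frac{416}{3} \approx 138.67$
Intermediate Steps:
$C{\left(P \right)} = - \frac{7}{3}$ ($C{\left(P \right)} = -2 + \frac{1}{3} \left(-1\right) = -2 - \frac{1}{3} = - \frac{7}{3}$)
$4 \left(37 + C{\left(-7 \right)}\right) = 4 \left(37 - \frac{7}{3}\right) = 4 \cdot \frac{104}{3} = \frac{416}{3}$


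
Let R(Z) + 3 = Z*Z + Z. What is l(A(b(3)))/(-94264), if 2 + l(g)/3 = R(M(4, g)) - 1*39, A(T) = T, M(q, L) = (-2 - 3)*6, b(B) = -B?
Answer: -1239/47132 ≈ -0.026288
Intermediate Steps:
M(q, L) = -30 (M(q, L) = -5*6 = -30)
R(Z) = -3 + Z + Z² (R(Z) = -3 + (Z*Z + Z) = -3 + (Z² + Z) = -3 + (Z + Z²) = -3 + Z + Z²)
l(g) = 2478 (l(g) = -6 + 3*((-3 - 30 + (-30)²) - 1*39) = -6 + 3*((-3 - 30 + 900) - 39) = -6 + 3*(867 - 39) = -6 + 3*828 = -6 + 2484 = 2478)
l(A(b(3)))/(-94264) = 2478/(-94264) = 2478*(-1/94264) = -1239/47132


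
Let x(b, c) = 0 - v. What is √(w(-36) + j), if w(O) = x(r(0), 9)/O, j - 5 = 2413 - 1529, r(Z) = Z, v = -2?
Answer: √32002/6 ≈ 29.815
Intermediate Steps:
x(b, c) = 2 (x(b, c) = 0 - 1*(-2) = 0 + 2 = 2)
j = 889 (j = 5 + (2413 - 1529) = 5 + 884 = 889)
w(O) = 2/O
√(w(-36) + j) = √(2/(-36) + 889) = √(2*(-1/36) + 889) = √(-1/18 + 889) = √(16001/18) = √32002/6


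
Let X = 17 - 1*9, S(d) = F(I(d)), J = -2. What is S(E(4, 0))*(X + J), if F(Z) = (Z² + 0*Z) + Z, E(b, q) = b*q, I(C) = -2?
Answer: 12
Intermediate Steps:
F(Z) = Z + Z² (F(Z) = (Z² + 0) + Z = Z² + Z = Z + Z²)
S(d) = 2 (S(d) = -2*(1 - 2) = -2*(-1) = 2)
X = 8 (X = 17 - 9 = 8)
S(E(4, 0))*(X + J) = 2*(8 - 2) = 2*6 = 12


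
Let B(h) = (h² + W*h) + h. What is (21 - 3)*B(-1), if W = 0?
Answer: 0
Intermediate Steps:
B(h) = h + h² (B(h) = (h² + 0*h) + h = (h² + 0) + h = h² + h = h + h²)
(21 - 3)*B(-1) = (21 - 3)*(-(1 - 1)) = 18*(-1*0) = 18*0 = 0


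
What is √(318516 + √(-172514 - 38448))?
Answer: √(318516 + I*√210962) ≈ 564.37 + 0.407*I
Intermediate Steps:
√(318516 + √(-172514 - 38448)) = √(318516 + √(-210962)) = √(318516 + I*√210962)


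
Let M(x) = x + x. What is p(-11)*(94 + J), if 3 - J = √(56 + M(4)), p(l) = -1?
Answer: -89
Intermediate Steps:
M(x) = 2*x
J = -5 (J = 3 - √(56 + 2*4) = 3 - √(56 + 8) = 3 - √64 = 3 - 1*8 = 3 - 8 = -5)
p(-11)*(94 + J) = -(94 - 5) = -1*89 = -89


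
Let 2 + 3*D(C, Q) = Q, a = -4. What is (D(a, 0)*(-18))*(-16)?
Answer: -192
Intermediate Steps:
D(C, Q) = -2/3 + Q/3
(D(a, 0)*(-18))*(-16) = ((-2/3 + (1/3)*0)*(-18))*(-16) = ((-2/3 + 0)*(-18))*(-16) = -2/3*(-18)*(-16) = 12*(-16) = -192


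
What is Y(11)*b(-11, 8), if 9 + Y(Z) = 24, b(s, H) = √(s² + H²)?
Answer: 15*√185 ≈ 204.02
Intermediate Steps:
b(s, H) = √(H² + s²)
Y(Z) = 15 (Y(Z) = -9 + 24 = 15)
Y(11)*b(-11, 8) = 15*√(8² + (-11)²) = 15*√(64 + 121) = 15*√185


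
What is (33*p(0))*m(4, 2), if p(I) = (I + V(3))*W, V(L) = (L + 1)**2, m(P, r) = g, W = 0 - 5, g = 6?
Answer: -15840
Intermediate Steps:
W = -5
m(P, r) = 6
V(L) = (1 + L)**2
p(I) = -80 - 5*I (p(I) = (I + (1 + 3)**2)*(-5) = (I + 4**2)*(-5) = (I + 16)*(-5) = (16 + I)*(-5) = -80 - 5*I)
(33*p(0))*m(4, 2) = (33*(-80 - 5*0))*6 = (33*(-80 + 0))*6 = (33*(-80))*6 = -2640*6 = -15840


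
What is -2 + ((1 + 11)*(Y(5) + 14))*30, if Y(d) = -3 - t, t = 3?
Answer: 2878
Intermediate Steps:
Y(d) = -6 (Y(d) = -3 - 1*3 = -3 - 3 = -6)
-2 + ((1 + 11)*(Y(5) + 14))*30 = -2 + ((1 + 11)*(-6 + 14))*30 = -2 + (12*8)*30 = -2 + 96*30 = -2 + 2880 = 2878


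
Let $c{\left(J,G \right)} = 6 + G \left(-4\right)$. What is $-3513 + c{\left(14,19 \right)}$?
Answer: $-3583$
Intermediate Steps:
$c{\left(J,G \right)} = 6 - 4 G$
$-3513 + c{\left(14,19 \right)} = -3513 + \left(6 - 76\right) = -3513 - 70 = -3583$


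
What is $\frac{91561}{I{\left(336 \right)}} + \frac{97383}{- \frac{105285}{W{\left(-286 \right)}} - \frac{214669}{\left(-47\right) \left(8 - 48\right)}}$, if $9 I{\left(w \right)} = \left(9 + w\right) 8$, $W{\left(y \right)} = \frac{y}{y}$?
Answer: $\frac{4932739239957}{16572584680} \approx 297.64$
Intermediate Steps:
$W{\left(y \right)} = 1$
$I{\left(w \right)} = 8 + \frac{8 w}{9}$ ($I{\left(w \right)} = \frac{\left(9 + w\right) 8}{9} = \frac{72 + 8 w}{9} = 8 + \frac{8 w}{9}$)
$\frac{91561}{I{\left(336 \right)}} + \frac{97383}{- \frac{105285}{W{\left(-286 \right)}} - \frac{214669}{\left(-47\right) \left(8 - 48\right)}} = \frac{91561}{8 + \frac{8}{9} \cdot 336} + \frac{97383}{- \frac{105285}{1} - \frac{214669}{\left(-47\right) \left(8 - 48\right)}} = \frac{91561}{8 + \frac{896}{3}} + \frac{97383}{\left(-105285\right) 1 - \frac{214669}{\left(-47\right) \left(-40\right)}} = \frac{91561}{\frac{920}{3}} + \frac{97383}{-105285 - \frac{214669}{1880}} = 91561 \cdot \frac{3}{920} + \frac{97383}{-105285 - \frac{214669}{1880}} = \frac{274683}{920} + \frac{97383}{-105285 - \frac{214669}{1880}} = \frac{274683}{920} + \frac{97383}{- \frac{198150469}{1880}} = \frac{274683}{920} + 97383 \left(- \frac{1880}{198150469}\right) = \frac{274683}{920} - \frac{16643640}{18013679} = \frac{4932739239957}{16572584680}$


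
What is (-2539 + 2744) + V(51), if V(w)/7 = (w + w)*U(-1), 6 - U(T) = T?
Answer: 5203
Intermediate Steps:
U(T) = 6 - T
V(w) = 98*w (V(w) = 7*((w + w)*(6 - 1*(-1))) = 7*((2*w)*(6 + 1)) = 7*((2*w)*7) = 7*(14*w) = 98*w)
(-2539 + 2744) + V(51) = (-2539 + 2744) + 98*51 = 205 + 4998 = 5203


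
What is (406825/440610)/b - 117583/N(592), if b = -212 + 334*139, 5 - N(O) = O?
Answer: 478853300470219/2390539953396 ≈ 200.31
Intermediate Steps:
N(O) = 5 - O
b = 46214 (b = -212 + 46426 = 46214)
(406825/440610)/b - 117583/N(592) = (406825/440610)/46214 - 117583/(5 - 1*592) = (406825*(1/440610))*(1/46214) - 117583/(5 - 592) = (81365/88122)*(1/46214) - 117583/(-587) = 81365/4072470108 - 117583*(-1/587) = 81365/4072470108 + 117583/587 = 478853300470219/2390539953396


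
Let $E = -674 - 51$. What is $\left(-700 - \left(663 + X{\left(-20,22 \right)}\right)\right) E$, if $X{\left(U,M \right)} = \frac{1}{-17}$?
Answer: $\frac{16798250}{17} \approx 9.8813 \cdot 10^{5}$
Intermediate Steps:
$X{\left(U,M \right)} = - \frac{1}{17}$
$E = -725$ ($E = -674 - 51 = -725$)
$\left(-700 - \left(663 + X{\left(-20,22 \right)}\right)\right) E = \left(-700 - \frac{11270}{17}\right) \left(-725\right) = \left(- \frac{23170}{17}\right) \left(-725\right) = \frac{16798250}{17}$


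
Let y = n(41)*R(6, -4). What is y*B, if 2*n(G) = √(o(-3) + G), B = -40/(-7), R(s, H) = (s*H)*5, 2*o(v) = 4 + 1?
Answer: -1200*√174/7 ≈ -2261.3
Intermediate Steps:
o(v) = 5/2 (o(v) = (4 + 1)/2 = (½)*5 = 5/2)
R(s, H) = 5*H*s (R(s, H) = (H*s)*5 = 5*H*s)
B = 40/7 (B = -40*(-⅐) = 40/7 ≈ 5.7143)
n(G) = √(5/2 + G)/2
y = -30*√174 (y = (√(10 + 4*41)/4)*(5*(-4)*6) = (√(10 + 164)/4)*(-120) = (√174/4)*(-120) = -30*√174 ≈ -395.73)
y*B = -30*√174*(40/7) = -1200*√174/7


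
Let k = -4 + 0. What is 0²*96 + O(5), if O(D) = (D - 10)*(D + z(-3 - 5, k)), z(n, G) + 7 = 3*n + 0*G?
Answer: 130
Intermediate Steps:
k = -4
z(n, G) = -7 + 3*n (z(n, G) = -7 + (3*n + 0*G) = -7 + (3*n + 0) = -7 + 3*n)
O(D) = (-31 + D)*(-10 + D) (O(D) = (D - 10)*(D + (-7 + 3*(-3 - 5))) = (-10 + D)*(D + (-7 + 3*(-8))) = (-10 + D)*(D + (-7 - 24)) = (-10 + D)*(D - 31) = (-10 + D)*(-31 + D) = (-31 + D)*(-10 + D))
0²*96 + O(5) = 0²*96 + (310 + 5² - 41*5) = 0*96 + (310 + 25 - 205) = 0 + 130 = 130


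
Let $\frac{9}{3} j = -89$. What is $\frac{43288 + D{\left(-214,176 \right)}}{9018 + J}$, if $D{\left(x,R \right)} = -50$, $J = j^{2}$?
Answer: $\frac{389142}{89083} \approx 4.3683$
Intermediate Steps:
$j = - \frac{89}{3}$ ($j = \frac{1}{3} \left(-89\right) = - \frac{89}{3} \approx -29.667$)
$J = \frac{7921}{9}$ ($J = \left(- \frac{89}{3}\right)^{2} = \frac{7921}{9} \approx 880.11$)
$\frac{43288 + D{\left(-214,176 \right)}}{9018 + J} = \frac{43288 - 50}{9018 + \frac{7921}{9}} = \frac{43238}{\frac{89083}{9}} = 43238 \cdot \frac{9}{89083} = \frac{389142}{89083}$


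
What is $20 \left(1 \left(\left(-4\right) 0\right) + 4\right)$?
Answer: $80$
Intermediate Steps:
$20 \left(1 \left(\left(-4\right) 0\right) + 4\right) = 20 \left(1 \cdot 0 + 4\right) = 20 \left(0 + 4\right) = 20 \cdot 4 = 80$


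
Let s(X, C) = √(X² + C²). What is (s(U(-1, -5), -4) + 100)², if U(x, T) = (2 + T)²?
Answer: (100 + √97)² ≈ 12067.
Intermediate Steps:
s(X, C) = √(C² + X²)
(s(U(-1, -5), -4) + 100)² = (√((-4)² + ((2 - 5)²)²) + 100)² = (√(16 + ((-3)²)²) + 100)² = (√(16 + 9²) + 100)² = (√(16 + 81) + 100)² = (√97 + 100)² = (100 + √97)²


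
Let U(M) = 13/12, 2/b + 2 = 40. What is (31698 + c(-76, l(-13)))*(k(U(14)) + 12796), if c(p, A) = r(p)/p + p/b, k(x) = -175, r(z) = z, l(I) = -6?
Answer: 381848355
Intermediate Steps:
b = 1/19 (b = 2/(-2 + 40) = 2/38 = 2*(1/38) = 1/19 ≈ 0.052632)
U(M) = 13/12 (U(M) = 13*(1/12) = 13/12)
c(p, A) = 1 + 19*p (c(p, A) = p/p + p/(1/19) = 1 + p*19 = 1 + 19*p)
(31698 + c(-76, l(-13)))*(k(U(14)) + 12796) = (31698 + (1 + 19*(-76)))*(-175 + 12796) = (31698 + (1 - 1444))*12621 = (31698 - 1443)*12621 = 30255*12621 = 381848355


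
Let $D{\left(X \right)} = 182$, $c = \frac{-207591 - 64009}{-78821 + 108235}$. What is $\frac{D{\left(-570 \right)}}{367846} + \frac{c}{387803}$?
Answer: $\frac{70576337173}{149855697346069} \approx 0.00047096$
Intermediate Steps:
$c = - \frac{19400}{2101}$ ($c = - \frac{271600}{29414} = \left(-271600\right) \frac{1}{29414} = - \frac{19400}{2101} \approx -9.2337$)
$\frac{D{\left(-570 \right)}}{367846} + \frac{c}{387803} = \frac{182}{367846} - \frac{19400}{2101 \cdot 387803} = 182 \cdot \frac{1}{367846} - \frac{19400}{814774103} = \frac{91}{183923} - \frac{19400}{814774103} = \frac{70576337173}{149855697346069}$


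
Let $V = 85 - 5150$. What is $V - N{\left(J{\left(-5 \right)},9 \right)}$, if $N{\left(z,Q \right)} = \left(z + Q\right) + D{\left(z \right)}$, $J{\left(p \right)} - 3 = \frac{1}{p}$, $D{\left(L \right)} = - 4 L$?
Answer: $- \frac{25328}{5} \approx -5065.6$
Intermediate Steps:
$J{\left(p \right)} = 3 + \frac{1}{p}$
$N{\left(z,Q \right)} = Q - 3 z$ ($N{\left(z,Q \right)} = \left(z + Q\right) - 4 z = \left(Q + z\right) - 4 z = Q - 3 z$)
$V = -5065$ ($V = 85 - 5150 = -5065$)
$V - N{\left(J{\left(-5 \right)},9 \right)} = -5065 - \left(9 - 3 \left(3 + \frac{1}{-5}\right)\right) = -5065 - \left(9 - 3 \left(3 - \frac{1}{5}\right)\right) = -5065 - \left(9 - \frac{42}{5}\right) = -5065 - \frac{3}{5} = - \frac{25328}{5}$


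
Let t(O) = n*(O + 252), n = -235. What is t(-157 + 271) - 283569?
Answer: -369579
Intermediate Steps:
t(O) = -59220 - 235*O (t(O) = -235*(O + 252) = -235*(252 + O) = -59220 - 235*O)
t(-157 + 271) - 283569 = (-59220 - 235*(-157 + 271)) - 283569 = (-59220 - 235*114) - 283569 = (-59220 - 26790) - 283569 = -86010 - 283569 = -369579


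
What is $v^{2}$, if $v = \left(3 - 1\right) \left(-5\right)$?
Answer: $100$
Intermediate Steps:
$v = -10$ ($v = 2 \left(-5\right) = -10$)
$v^{2} = \left(-10\right)^{2} = 100$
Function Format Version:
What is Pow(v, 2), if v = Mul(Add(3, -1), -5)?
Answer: 100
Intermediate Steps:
v = -10 (v = Mul(2, -5) = -10)
Pow(v, 2) = Pow(-10, 2) = 100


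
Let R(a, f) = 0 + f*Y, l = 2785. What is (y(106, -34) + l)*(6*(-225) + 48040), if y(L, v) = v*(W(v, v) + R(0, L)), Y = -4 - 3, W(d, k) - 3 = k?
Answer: 1357138230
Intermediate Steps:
W(d, k) = 3 + k
Y = -7
R(a, f) = -7*f (R(a, f) = 0 + f*(-7) = 0 - 7*f = -7*f)
y(L, v) = v*(3 + v - 7*L) (y(L, v) = v*((3 + v) - 7*L) = v*(3 + v - 7*L))
(y(106, -34) + l)*(6*(-225) + 48040) = (-34*(3 - 34 - 7*106) + 2785)*(6*(-225) + 48040) = (-34*(3 - 34 - 742) + 2785)*(-1350 + 48040) = (-34*(-773) + 2785)*46690 = (26282 + 2785)*46690 = 29067*46690 = 1357138230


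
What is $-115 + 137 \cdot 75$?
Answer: $10160$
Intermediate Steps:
$-115 + 137 \cdot 75 = -115 + 10275 = 10160$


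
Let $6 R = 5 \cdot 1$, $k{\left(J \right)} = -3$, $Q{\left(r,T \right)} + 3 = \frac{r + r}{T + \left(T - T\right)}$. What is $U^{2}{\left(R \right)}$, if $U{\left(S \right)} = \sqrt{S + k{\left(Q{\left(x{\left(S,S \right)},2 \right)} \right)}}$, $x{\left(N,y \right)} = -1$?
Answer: $- \frac{13}{6} \approx -2.1667$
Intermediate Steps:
$Q{\left(r,T \right)} = -3 + \frac{2 r}{T}$ ($Q{\left(r,T \right)} = -3 + \frac{r + r}{T + \left(T - T\right)} = -3 + \frac{2 r}{T + 0} = -3 + \frac{2 r}{T}$)
$R = \frac{5}{6}$ ($R = \frac{5 \cdot 1}{6} = \frac{1}{6} \cdot 5 = \frac{5}{6} \approx 0.83333$)
$U{\left(S \right)} = \sqrt{-3 + S}$ ($U{\left(S \right)} = \sqrt{S - 3} = \sqrt{-3 + S}$)
$U^{2}{\left(R \right)} = \left(\sqrt{-3 + \frac{5}{6}}\right)^{2} = \left(\sqrt{- \frac{13}{6}}\right)^{2} = \left(\frac{i \sqrt{78}}{6}\right)^{2} = - \frac{13}{6}$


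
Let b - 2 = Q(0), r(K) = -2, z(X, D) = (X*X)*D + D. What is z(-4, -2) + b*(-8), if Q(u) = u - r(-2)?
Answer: -66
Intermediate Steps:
z(X, D) = D + D*X² (z(X, D) = X²*D + D = D*X² + D = D + D*X²)
Q(u) = 2 + u (Q(u) = u - 1*(-2) = u + 2 = 2 + u)
b = 4 (b = 2 + (2 + 0) = 2 + 2 = 4)
z(-4, -2) + b*(-8) = -2*(1 + (-4)²) + 4*(-8) = -2*(1 + 16) - 32 = -2*17 - 32 = -34 - 32 = -66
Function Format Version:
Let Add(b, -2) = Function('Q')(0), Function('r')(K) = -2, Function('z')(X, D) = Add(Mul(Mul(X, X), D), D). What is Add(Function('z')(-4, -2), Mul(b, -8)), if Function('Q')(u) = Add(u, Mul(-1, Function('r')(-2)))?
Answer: -66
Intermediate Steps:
Function('z')(X, D) = Add(D, Mul(D, Pow(X, 2))) (Function('z')(X, D) = Add(Mul(Pow(X, 2), D), D) = Add(Mul(D, Pow(X, 2)), D) = Add(D, Mul(D, Pow(X, 2))))
Function('Q')(u) = Add(2, u) (Function('Q')(u) = Add(u, Mul(-1, -2)) = Add(u, 2) = Add(2, u))
b = 4 (b = Add(2, Add(2, 0)) = Add(2, 2) = 4)
Add(Function('z')(-4, -2), Mul(b, -8)) = Add(Mul(-2, Add(1, Pow(-4, 2))), Mul(4, -8)) = Add(Mul(-2, Add(1, 16)), -32) = Add(Mul(-2, 17), -32) = Add(-34, -32) = -66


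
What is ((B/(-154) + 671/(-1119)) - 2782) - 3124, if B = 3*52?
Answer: -509017627/86163 ≈ -5907.6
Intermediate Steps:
B = 156
((B/(-154) + 671/(-1119)) - 2782) - 3124 = ((156/(-154) + 671/(-1119)) - 2782) - 3124 = ((156*(-1/154) + 671*(-1/1119)) - 2782) - 3124 = ((-78/77 - 671/1119) - 2782) - 3124 = (-138949/86163 - 2782) - 3124 = -239844415/86163 - 3124 = -509017627/86163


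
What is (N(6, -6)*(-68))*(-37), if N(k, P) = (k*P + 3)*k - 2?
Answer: -503200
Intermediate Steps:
N(k, P) = -2 + k*(3 + P*k) (N(k, P) = (P*k + 3)*k - 2 = (3 + P*k)*k - 2 = k*(3 + P*k) - 2 = -2 + k*(3 + P*k))
(N(6, -6)*(-68))*(-37) = ((-2 + 3*6 - 6*6**2)*(-68))*(-37) = ((-2 + 18 - 6*36)*(-68))*(-37) = ((-2 + 18 - 216)*(-68))*(-37) = -200*(-68)*(-37) = 13600*(-37) = -503200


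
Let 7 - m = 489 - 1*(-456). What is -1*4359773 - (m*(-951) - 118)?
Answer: -5251693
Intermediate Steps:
m = -938 (m = 7 - (489 - 1*(-456)) = 7 - (489 + 456) = 7 - 1*945 = 7 - 945 = -938)
-1*4359773 - (m*(-951) - 118) = -1*4359773 - (-938*(-951) - 118) = -4359773 - (892038 - 118) = -4359773 - 1*891920 = -4359773 - 891920 = -5251693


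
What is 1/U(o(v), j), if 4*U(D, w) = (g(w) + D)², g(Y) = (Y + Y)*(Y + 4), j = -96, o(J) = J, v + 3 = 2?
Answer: 4/311981569 ≈ 1.2821e-8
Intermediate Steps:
v = -1 (v = -3 + 2 = -1)
g(Y) = 2*Y*(4 + Y) (g(Y) = (2*Y)*(4 + Y) = 2*Y*(4 + Y))
U(D, w) = (D + 2*w*(4 + w))²/4 (U(D, w) = (2*w*(4 + w) + D)²/4 = (D + 2*w*(4 + w))²/4)
1/U(o(v), j) = 1/((-1 + 2*(-96)*(4 - 96))²/4) = 1/((-1 + 2*(-96)*(-92))²/4) = 1/((-1 + 17664)²/4) = 1/((¼)*17663²) = 1/((¼)*311981569) = 1/(311981569/4) = 4/311981569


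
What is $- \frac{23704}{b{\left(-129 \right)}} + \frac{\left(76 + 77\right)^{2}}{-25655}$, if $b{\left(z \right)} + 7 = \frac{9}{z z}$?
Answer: $\frac{562061118301}{166013505} \approx 3385.6$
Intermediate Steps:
$b{\left(z \right)} = -7 + \frac{9}{z^{2}}$ ($b{\left(z \right)} = -7 + \frac{9}{z z} = -7 + \frac{9}{z^{2}}$)
$- \frac{23704}{b{\left(-129 \right)}} + \frac{\left(76 + 77\right)^{2}}{-25655} = - \frac{23704}{-7 + \frac{9}{16641}} + \frac{\left(76 + 77\right)^{2}}{-25655} = - \frac{23704}{-7 + 9 \cdot \frac{1}{16641}} + 153^{2} \left(- \frac{1}{25655}\right) = - \frac{23704}{-7 + \frac{1}{1849}} + 23409 \left(- \frac{1}{25655}\right) = - \frac{23704}{- \frac{12942}{1849}} - \frac{23409}{25655} = \left(-23704\right) \left(- \frac{1849}{12942}\right) - \frac{23409}{25655} = \frac{21914348}{6471} - \frac{23409}{25655} = \frac{562061118301}{166013505}$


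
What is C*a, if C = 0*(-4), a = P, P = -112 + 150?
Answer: 0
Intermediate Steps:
P = 38
a = 38
C = 0
C*a = 0*38 = 0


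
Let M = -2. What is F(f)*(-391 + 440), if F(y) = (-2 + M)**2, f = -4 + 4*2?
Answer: 784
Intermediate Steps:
f = 4 (f = -4 + 8 = 4)
F(y) = 16 (F(y) = (-2 - 2)**2 = (-4)**2 = 16)
F(f)*(-391 + 440) = 16*(-391 + 440) = 16*49 = 784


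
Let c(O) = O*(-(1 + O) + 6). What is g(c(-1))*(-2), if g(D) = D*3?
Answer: 36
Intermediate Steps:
c(O) = O*(5 - O) (c(O) = O*((-1 - O) + 6) = O*(5 - O))
g(D) = 3*D
g(c(-1))*(-2) = (3*(-(5 - 1*(-1))))*(-2) = (3*(-(5 + 1)))*(-2) = (3*(-1*6))*(-2) = (3*(-6))*(-2) = -18*(-2) = 36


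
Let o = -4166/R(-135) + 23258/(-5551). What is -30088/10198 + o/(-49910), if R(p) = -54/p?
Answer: -3873035897663/1412680040590 ≈ -2.7416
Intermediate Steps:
o = -57836923/5551 (o = -4166/((-54/(-135))) + 23258/(-5551) = -4166/((-54*(-1/135))) + 23258*(-1/5551) = -4166/⅖ - 23258/5551 = -4166*5/2 - 23258/5551 = -10415 - 23258/5551 = -57836923/5551 ≈ -10419.)
-30088/10198 + o/(-49910) = -30088/10198 - 57836923/5551/(-49910) = -30088*1/10198 - 57836923/5551*(-1/49910) = -15044/5099 + 57836923/277050410 = -3873035897663/1412680040590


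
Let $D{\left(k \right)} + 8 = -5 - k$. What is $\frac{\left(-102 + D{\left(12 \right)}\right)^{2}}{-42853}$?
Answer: $- \frac{16129}{42853} \approx -0.37638$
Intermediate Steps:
$D{\left(k \right)} = -13 - k$ ($D{\left(k \right)} = -8 - \left(5 + k\right) = -13 - k$)
$\frac{\left(-102 + D{\left(12 \right)}\right)^{2}}{-42853} = \frac{\left(-102 - 25\right)^{2}}{-42853} = \left(-102 - 25\right)^{2} \left(- \frac{1}{42853}\right) = \left(-127\right)^{2} \left(- \frac{1}{42853}\right) = 16129 \left(- \frac{1}{42853}\right) = - \frac{16129}{42853}$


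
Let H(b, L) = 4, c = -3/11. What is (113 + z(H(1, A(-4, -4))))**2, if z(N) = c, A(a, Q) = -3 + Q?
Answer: 1537600/121 ≈ 12707.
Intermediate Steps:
c = -3/11 (c = -3*1/11 = -3/11 ≈ -0.27273)
z(N) = -3/11
(113 + z(H(1, A(-4, -4))))**2 = (113 - 3/11)**2 = (1240/11)**2 = 1537600/121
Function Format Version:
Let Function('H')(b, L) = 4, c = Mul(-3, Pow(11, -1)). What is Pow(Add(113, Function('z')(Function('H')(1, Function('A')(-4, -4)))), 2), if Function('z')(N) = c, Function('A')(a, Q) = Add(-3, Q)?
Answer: Rational(1537600, 121) ≈ 12707.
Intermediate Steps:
c = Rational(-3, 11) (c = Mul(-3, Rational(1, 11)) = Rational(-3, 11) ≈ -0.27273)
Function('z')(N) = Rational(-3, 11)
Pow(Add(113, Function('z')(Function('H')(1, Function('A')(-4, -4)))), 2) = Pow(Add(113, Rational(-3, 11)), 2) = Pow(Rational(1240, 11), 2) = Rational(1537600, 121)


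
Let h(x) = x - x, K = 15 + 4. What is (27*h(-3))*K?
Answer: 0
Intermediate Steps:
K = 19
h(x) = 0
(27*h(-3))*K = (27*0)*19 = 0*19 = 0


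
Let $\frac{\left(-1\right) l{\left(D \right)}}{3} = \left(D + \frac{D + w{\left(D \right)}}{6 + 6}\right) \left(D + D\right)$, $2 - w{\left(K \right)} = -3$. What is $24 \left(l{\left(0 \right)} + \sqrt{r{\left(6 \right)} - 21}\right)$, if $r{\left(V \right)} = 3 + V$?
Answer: $48 i \sqrt{3} \approx 83.138 i$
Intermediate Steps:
$w{\left(K \right)} = 5$ ($w{\left(K \right)} = 2 - -3 = 2 + 3 = 5$)
$l{\left(D \right)} = - 6 D \left(\frac{5}{12} + \frac{13 D}{12}\right)$ ($l{\left(D \right)} = - 3 \left(D + \frac{D + 5}{6 + 6}\right) \left(D + D\right) = - 3 \left(D + \frac{5 + D}{12}\right) 2 D = - 3 \left(D + \left(5 + D\right) \frac{1}{12}\right) 2 D = - 3 \left(D + \left(\frac{5}{12} + \frac{D}{12}\right)\right) 2 D = - 3 \left(\frac{5}{12} + \frac{13 D}{12}\right) 2 D = - 3 \cdot 2 D \left(\frac{5}{12} + \frac{13 D}{12}\right) = - 6 D \left(\frac{5}{12} + \frac{13 D}{12}\right)$)
$24 \left(l{\left(0 \right)} + \sqrt{r{\left(6 \right)} - 21}\right) = 24 \left(\left(- \frac{1}{2}\right) 0 \left(5 + 13 \cdot 0\right) + \sqrt{\left(3 + 6\right) - 21}\right) = 24 \left(\left(- \frac{1}{2}\right) 0 \left(5 + 0\right) + \sqrt{9 - 21}\right) = 24 \left(\left(- \frac{1}{2}\right) 0 \cdot 5 + \sqrt{-12}\right) = 24 \left(0 + 2 i \sqrt{3}\right) = 24 \cdot 2 i \sqrt{3} = 48 i \sqrt{3}$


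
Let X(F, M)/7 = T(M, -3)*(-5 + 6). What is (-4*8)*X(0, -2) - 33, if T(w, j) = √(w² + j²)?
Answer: -33 - 224*√13 ≈ -840.64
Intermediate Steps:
T(w, j) = √(j² + w²)
X(F, M) = 7*√(9 + M²) (X(F, M) = 7*(√((-3)² + M²)*(-5 + 6)) = 7*(√(9 + M²)*1) = 7*√(9 + M²))
(-4*8)*X(0, -2) - 33 = (-4*8)*(7*√(9 + (-2)²)) - 33 = -224*√(9 + 4) - 33 = -224*√13 - 33 = -33 - 224*√13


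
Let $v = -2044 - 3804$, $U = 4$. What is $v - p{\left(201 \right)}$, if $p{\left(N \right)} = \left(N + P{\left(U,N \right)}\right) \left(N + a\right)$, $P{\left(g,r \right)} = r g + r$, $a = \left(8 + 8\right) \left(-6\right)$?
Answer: $-132478$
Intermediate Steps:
$a = -96$ ($a = 16 \left(-6\right) = -96$)
$P{\left(g,r \right)} = r + g r$ ($P{\left(g,r \right)} = g r + r = r + g r$)
$v = -5848$ ($v = -2044 - 3804 = -5848$)
$p{\left(N \right)} = 6 N \left(-96 + N\right)$ ($p{\left(N \right)} = \left(N + N \left(1 + 4\right)\right) \left(N - 96\right) = \left(N + N 5\right) \left(-96 + N\right) = \left(N + 5 N\right) \left(-96 + N\right) = 6 N \left(-96 + N\right)$)
$v - p{\left(201 \right)} = -5848 - 6 \cdot 201 \left(-96 + 201\right) = -5848 - 6 \cdot 201 \cdot 105 = -5848 - 126630 = -132478$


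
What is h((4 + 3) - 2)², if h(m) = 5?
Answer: 25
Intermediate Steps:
h((4 + 3) - 2)² = 5² = 25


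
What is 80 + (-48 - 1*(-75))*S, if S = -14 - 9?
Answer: -541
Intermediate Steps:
S = -23
80 + (-48 - 1*(-75))*S = 80 + (-48 - 1*(-75))*(-23) = 80 + (-48 + 75)*(-23) = 80 + 27*(-23) = 80 - 621 = -541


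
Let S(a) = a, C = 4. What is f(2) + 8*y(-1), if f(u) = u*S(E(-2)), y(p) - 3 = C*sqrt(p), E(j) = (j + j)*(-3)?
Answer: 48 + 32*I ≈ 48.0 + 32.0*I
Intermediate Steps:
E(j) = -6*j (E(j) = (2*j)*(-3) = -6*j)
y(p) = 3 + 4*sqrt(p)
f(u) = 12*u (f(u) = u*(-6*(-2)) = u*12 = 12*u)
f(2) + 8*y(-1) = 12*2 + 8*(3 + 4*sqrt(-1)) = 24 + 8*(3 + 4*I) = 24 + (24 + 32*I) = 48 + 32*I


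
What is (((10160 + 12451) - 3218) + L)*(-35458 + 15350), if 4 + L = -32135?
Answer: 256296568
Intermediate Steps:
L = -32139 (L = -4 - 32135 = -32139)
(((10160 + 12451) - 3218) + L)*(-35458 + 15350) = (((10160 + 12451) - 3218) - 32139)*(-35458 + 15350) = ((22611 - 3218) - 32139)*(-20108) = (19393 - 32139)*(-20108) = -12746*(-20108) = 256296568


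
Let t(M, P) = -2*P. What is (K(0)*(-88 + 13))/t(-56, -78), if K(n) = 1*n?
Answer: 0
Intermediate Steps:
K(n) = n
(K(0)*(-88 + 13))/t(-56, -78) = (0*(-88 + 13))/((-2*(-78))) = (0*(-75))/156 = 0*(1/156) = 0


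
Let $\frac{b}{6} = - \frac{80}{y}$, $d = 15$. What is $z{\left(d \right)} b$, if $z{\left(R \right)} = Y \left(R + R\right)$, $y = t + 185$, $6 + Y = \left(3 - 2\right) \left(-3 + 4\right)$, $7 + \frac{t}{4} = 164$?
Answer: $\frac{24000}{271} \approx 88.561$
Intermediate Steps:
$t = 628$ ($t = -28 + 4 \cdot 164 = -28 + 656 = 628$)
$Y = -5$ ($Y = -6 + \left(3 - 2\right) \left(-3 + 4\right) = -6 + 1 \cdot 1 = -6 + 1 = -5$)
$y = 813$ ($y = 628 + 185 = 813$)
$z{\left(R \right)} = - 10 R$ ($z{\left(R \right)} = - 5 \left(R + R\right) = - 5 \cdot 2 R = - 10 R$)
$b = - \frac{160}{271}$ ($b = 6 \left(- \frac{80}{813}\right) = - \frac{160}{271} \approx -0.59041$)
$z{\left(d \right)} b = \left(-10\right) 15 \left(- \frac{160}{271}\right) = \left(-150\right) \left(- \frac{160}{271}\right) = \frac{24000}{271}$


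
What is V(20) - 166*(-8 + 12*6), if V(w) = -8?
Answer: -10632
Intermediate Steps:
V(20) - 166*(-8 + 12*6) = -8 - 166*(-8 + 12*6) = -8 - 166*(-8 + 72) = -8 - 166*64 = -8 - 10624 = -10632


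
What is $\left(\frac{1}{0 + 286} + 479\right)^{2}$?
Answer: $\frac{18767630025}{81796} \approx 2.2944 \cdot 10^{5}$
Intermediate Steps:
$\left(\frac{1}{0 + 286} + 479\right)^{2} = \left(\frac{1}{286} + 479\right)^{2} = \left(\frac{136995}{286}\right)^{2} = \frac{18767630025}{81796}$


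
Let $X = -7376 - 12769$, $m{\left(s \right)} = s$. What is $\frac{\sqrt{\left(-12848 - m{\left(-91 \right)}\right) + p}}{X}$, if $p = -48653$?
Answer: $- \frac{i \sqrt{61410}}{20145} \approx - 0.012301 i$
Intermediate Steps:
$X = -20145$ ($X = -7376 - 12769 = -20145$)
$\frac{\sqrt{\left(-12848 - m{\left(-91 \right)}\right) + p}}{X} = \frac{\sqrt{\left(-12848 - -91\right) - 48653}}{-20145} = \sqrt{\left(-12848 + 91\right) - 48653} \left(- \frac{1}{20145}\right) = \sqrt{-12757 - 48653} \left(- \frac{1}{20145}\right) = \sqrt{-61410} \left(- \frac{1}{20145}\right) = i \sqrt{61410} \left(- \frac{1}{20145}\right) = - \frac{i \sqrt{61410}}{20145}$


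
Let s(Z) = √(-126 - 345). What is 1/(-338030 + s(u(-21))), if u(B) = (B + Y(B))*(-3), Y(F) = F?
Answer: -338030/114264281371 - I*√471/114264281371 ≈ -2.9583e-6 - 1.8993e-10*I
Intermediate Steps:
u(B) = -6*B (u(B) = (B + B)*(-3) = (2*B)*(-3) = -6*B)
s(Z) = I*√471 (s(Z) = √(-471) = I*√471)
1/(-338030 + s(u(-21))) = 1/(-338030 + I*√471)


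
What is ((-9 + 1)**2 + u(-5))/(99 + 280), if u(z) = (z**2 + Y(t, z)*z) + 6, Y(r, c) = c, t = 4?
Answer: 120/379 ≈ 0.31662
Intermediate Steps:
u(z) = 6 + 2*z**2 (u(z) = (z**2 + z*z) + 6 = (z**2 + z**2) + 6 = 2*z**2 + 6 = 6 + 2*z**2)
((-9 + 1)**2 + u(-5))/(99 + 280) = ((-9 + 1)**2 + (6 + 2*(-5)**2))/(99 + 280) = ((-8)**2 + (6 + 2*25))/379 = (64 + (6 + 50))*(1/379) = (64 + 56)*(1/379) = 120*(1/379) = 120/379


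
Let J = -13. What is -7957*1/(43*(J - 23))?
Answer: 7957/1548 ≈ 5.1402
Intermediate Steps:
-7957*1/(43*(J - 23)) = -7957*1/(43*(-13 - 23)) = -7957/(43*(-36)) = -7957/(-1548) = -7957*(-1/1548) = 7957/1548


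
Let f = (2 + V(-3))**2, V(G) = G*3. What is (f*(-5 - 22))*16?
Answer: -21168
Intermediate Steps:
V(G) = 3*G
f = 49 (f = (2 + 3*(-3))**2 = (2 - 9)**2 = (-7)**2 = 49)
(f*(-5 - 22))*16 = (49*(-5 - 22))*16 = (49*(-27))*16 = -1323*16 = -21168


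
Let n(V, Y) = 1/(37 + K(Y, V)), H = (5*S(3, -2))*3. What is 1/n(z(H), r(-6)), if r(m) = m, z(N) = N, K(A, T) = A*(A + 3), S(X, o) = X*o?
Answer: 55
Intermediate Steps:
H = -90 (H = (5*(3*(-2)))*3 = (5*(-6))*3 = -30*3 = -90)
K(A, T) = A*(3 + A)
n(V, Y) = 1/(37 + Y*(3 + Y))
1/n(z(H), r(-6)) = 1/(1/(37 - 6*(3 - 6))) = 1/(1/(37 - 6*(-3))) = 1/(1/(37 + 18)) = 1/(1/55) = 55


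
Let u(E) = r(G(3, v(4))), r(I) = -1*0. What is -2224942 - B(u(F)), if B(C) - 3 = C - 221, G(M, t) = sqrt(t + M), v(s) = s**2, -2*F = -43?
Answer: -2224724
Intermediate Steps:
F = 43/2 (F = -1/2*(-43) = 43/2 ≈ 21.500)
G(M, t) = sqrt(M + t)
r(I) = 0
u(E) = 0
B(C) = -218 + C (B(C) = 3 + (C - 221) = 3 + (-221 + C) = -218 + C)
-2224942 - B(u(F)) = -2224942 - (-218 + 0) = -2224942 - 1*(-218) = -2224942 + 218 = -2224724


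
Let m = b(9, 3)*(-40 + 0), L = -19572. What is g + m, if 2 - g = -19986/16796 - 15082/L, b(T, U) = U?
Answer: -2415777881/20545707 ≈ -117.58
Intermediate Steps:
m = -120 (m = 3*(-40 + 0) = 3*(-40) = -120)
g = 49706959/20545707 (g = 2 - (-19986/16796 - 15082/(-19572)) = 2 - (-19986*1/16796 - 15082*(-1/19572)) = 2 - (-9993/8398 + 7541/9786) = 2 - 1*(-8615545/20545707) = 2 + 8615545/20545707 = 49706959/20545707 ≈ 2.4193)
g + m = 49706959/20545707 - 120 = -2415777881/20545707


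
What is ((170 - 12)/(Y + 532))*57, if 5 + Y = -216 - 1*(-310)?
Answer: 3002/207 ≈ 14.502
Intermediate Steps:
Y = 89 (Y = -5 + (-216 - 1*(-310)) = -5 + (-216 + 310) = -5 + 94 = 89)
((170 - 12)/(Y + 532))*57 = ((170 - 12)/(89 + 532))*57 = (158/621)*57 = 3002/207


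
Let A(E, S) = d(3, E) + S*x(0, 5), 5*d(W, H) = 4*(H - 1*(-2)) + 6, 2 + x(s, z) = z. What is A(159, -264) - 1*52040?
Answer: -52702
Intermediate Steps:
x(s, z) = -2 + z
d(W, H) = 14/5 + 4*H/5 (d(W, H) = (4*(H - 1*(-2)) + 6)/5 = (4*(H + 2) + 6)/5 = (4*(2 + H) + 6)/5 = ((8 + 4*H) + 6)/5 = (14 + 4*H)/5 = 14/5 + 4*H/5)
A(E, S) = 14/5 + 3*S + 4*E/5 (A(E, S) = (14/5 + 4*E/5) + S*(-2 + 5) = (14/5 + 4*E/5) + S*3 = (14/5 + 4*E/5) + 3*S = 14/5 + 3*S + 4*E/5)
A(159, -264) - 1*52040 = (14/5 + 3*(-264) + (⅘)*159) - 1*52040 = (14/5 - 792 + 636/5) - 52040 = -662 - 52040 = -52702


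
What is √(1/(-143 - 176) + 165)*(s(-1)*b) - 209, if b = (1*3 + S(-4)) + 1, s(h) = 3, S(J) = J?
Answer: -209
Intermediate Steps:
b = 0 (b = (1*3 - 4) + 1 = (3 - 4) + 1 = -1 + 1 = 0)
√(1/(-143 - 176) + 165)*(s(-1)*b) - 209 = √(1/(-143 - 176) + 165)*(3*0) - 209 = √(1/(-319) + 165)*0 - 209 = √(-1/319 + 165)*0 - 209 = √(52634/319)*0 - 209 = (√16790246/319)*0 - 209 = 0 - 209 = -209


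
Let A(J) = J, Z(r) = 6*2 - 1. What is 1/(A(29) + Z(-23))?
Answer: 1/40 ≈ 0.025000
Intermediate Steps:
Z(r) = 11 (Z(r) = 12 - 1 = 11)
1/(A(29) + Z(-23)) = 1/(29 + 11) = 1/40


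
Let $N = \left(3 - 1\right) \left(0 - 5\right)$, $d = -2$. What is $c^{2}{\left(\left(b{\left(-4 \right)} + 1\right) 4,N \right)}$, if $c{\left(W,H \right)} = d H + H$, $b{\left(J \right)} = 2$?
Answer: $100$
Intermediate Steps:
$N = -10$ ($N = 2 \left(-5\right) = -10$)
$c{\left(W,H \right)} = - H$ ($c{\left(W,H \right)} = - 2 H + H = - H$)
$c^{2}{\left(\left(b{\left(-4 \right)} + 1\right) 4,N \right)} = \left(\left(-1\right) \left(-10\right)\right)^{2} = 10^{2} = 100$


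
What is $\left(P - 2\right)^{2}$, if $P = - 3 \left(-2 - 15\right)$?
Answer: $2401$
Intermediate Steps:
$P = 51$ ($P = - 3 \left(-2 - 15\right) = \left(-3\right) \left(-17\right) = 51$)
$\left(P - 2\right)^{2} = \left(51 - 2\right)^{2} = 49^{2} = 2401$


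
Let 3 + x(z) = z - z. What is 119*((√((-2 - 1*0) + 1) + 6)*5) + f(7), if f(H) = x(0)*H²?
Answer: 3423 + 595*I ≈ 3423.0 + 595.0*I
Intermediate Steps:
x(z) = -3 (x(z) = -3 + (z - z) = -3 + 0 = -3)
f(H) = -3*H²
119*((√((-2 - 1*0) + 1) + 6)*5) + f(7) = 119*((√((-2 - 1*0) + 1) + 6)*5) - 3*7² = 119*((√((-2 + 0) + 1) + 6)*5) - 3*49 = 119*((√(-2 + 1) + 6)*5) - 147 = 119*((√(-1) + 6)*5) - 147 = 119*((I + 6)*5) - 147 = 119*((6 + I)*5) - 147 = 119*(30 + 5*I) - 147 = (3570 + 595*I) - 147 = 3423 + 595*I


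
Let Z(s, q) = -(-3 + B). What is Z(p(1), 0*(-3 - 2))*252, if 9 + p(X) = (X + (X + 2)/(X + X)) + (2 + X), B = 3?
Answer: 0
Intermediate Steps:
p(X) = -7 + 2*X + (2 + X)/(2*X) (p(X) = -9 + ((X + (X + 2)/(X + X)) + (2 + X)) = -9 + ((X + (2 + X)/((2*X))) + (2 + X)) = -9 + ((X + (2 + X)*(1/(2*X))) + (2 + X)) = -9 + ((X + (2 + X)/(2*X)) + (2 + X)) = -9 + (2 + 2*X + (2 + X)/(2*X)) = -7 + 2*X + (2 + X)/(2*X))
Z(s, q) = 0 (Z(s, q) = -(-3 + 3) = -1*0 = 0)
Z(p(1), 0*(-3 - 2))*252 = 0*252 = 0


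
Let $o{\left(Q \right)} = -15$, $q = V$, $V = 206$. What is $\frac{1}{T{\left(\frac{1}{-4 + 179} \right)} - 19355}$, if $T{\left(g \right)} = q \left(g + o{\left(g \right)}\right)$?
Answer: $- \frac{175}{3927669} \approx -4.4556 \cdot 10^{-5}$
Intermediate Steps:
$q = 206$
$T{\left(g \right)} = -3090 + 206 g$ ($T{\left(g \right)} = 206 \left(g - 15\right) = 206 \left(-15 + g\right) = -3090 + 206 g$)
$\frac{1}{T{\left(\frac{1}{-4 + 179} \right)} - 19355} = \frac{1}{\left(-3090 + \frac{206}{-4 + 179}\right) - 19355} = \frac{1}{\left(-3090 + \frac{206}{175}\right) - 19355} = \frac{1}{- \frac{540544}{175} - 19355} = \frac{1}{- \frac{3927669}{175}} = - \frac{175}{3927669}$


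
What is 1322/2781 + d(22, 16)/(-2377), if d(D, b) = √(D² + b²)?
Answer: 1322/2781 - 2*√185/2377 ≈ 0.46392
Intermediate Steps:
1322/2781 + d(22, 16)/(-2377) = 1322/2781 + √(22² + 16²)/(-2377) = 1322*(1/2781) + √(484 + 256)*(-1/2377) = 1322/2781 + √740*(-1/2377) = 1322/2781 + (2*√185)*(-1/2377) = 1322/2781 - 2*√185/2377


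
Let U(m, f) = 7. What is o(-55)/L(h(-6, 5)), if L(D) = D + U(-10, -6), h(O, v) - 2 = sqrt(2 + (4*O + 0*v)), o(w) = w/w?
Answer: 9/103 - I*sqrt(22)/103 ≈ 0.087379 - 0.045538*I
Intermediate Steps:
o(w) = 1
h(O, v) = 2 + sqrt(2 + 4*O) (h(O, v) = 2 + sqrt(2 + (4*O + 0*v)) = 2 + sqrt(2 + (4*O + 0)) = 2 + sqrt(2 + 4*O))
L(D) = 7 + D (L(D) = D + 7 = 7 + D)
o(-55)/L(h(-6, 5)) = 1/(7 + (2 + sqrt(2 + 4*(-6)))) = 1/(7 + (2 + sqrt(2 - 24))) = 1/(7 + (2 + sqrt(-22))) = 1/(7 + (2 + I*sqrt(22))) = 1/(9 + I*sqrt(22))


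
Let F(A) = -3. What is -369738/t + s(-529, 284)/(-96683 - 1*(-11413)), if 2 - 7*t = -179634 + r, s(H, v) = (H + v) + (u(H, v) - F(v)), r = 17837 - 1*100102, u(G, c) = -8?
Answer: -22062743957/2233229827 ≈ -9.8793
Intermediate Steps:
r = -82265 (r = 17837 - 100102 = -82265)
s(H, v) = -5 + H + v (s(H, v) = (H + v) + (-8 - 1*(-3)) = (H + v) + (-8 + 3) = (H + v) - 5 = -5 + H + v)
t = 261901/7 (t = 2/7 - (-179634 - 82265)/7 = 2/7 - ⅐*(-261899) = 2/7 + 261899/7 = 261901/7 ≈ 37414.)
-369738/t + s(-529, 284)/(-96683 - 1*(-11413)) = -369738/261901/7 + (-5 - 529 + 284)/(-96683 - 1*(-11413)) = -369738*7/261901 - 250/(-96683 + 11413) = -2588166/261901 - 250/(-85270) = -2588166/261901 - 250*(-1/85270) = -2588166/261901 + 25/8527 = -22062743957/2233229827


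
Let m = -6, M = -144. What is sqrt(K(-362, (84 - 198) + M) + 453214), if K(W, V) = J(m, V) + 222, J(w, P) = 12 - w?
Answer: sqrt(453454) ≈ 673.39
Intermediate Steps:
K(W, V) = 240 (K(W, V) = (12 - 1*(-6)) + 222 = (12 + 6) + 222 = 18 + 222 = 240)
sqrt(K(-362, (84 - 198) + M) + 453214) = sqrt(240 + 453214) = sqrt(453454)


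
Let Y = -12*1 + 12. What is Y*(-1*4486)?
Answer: 0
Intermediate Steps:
Y = 0 (Y = -12 + 12 = 0)
Y*(-1*4486) = 0*(-1*4486) = 0*(-4486) = 0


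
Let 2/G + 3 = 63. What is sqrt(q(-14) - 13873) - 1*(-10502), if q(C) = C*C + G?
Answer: 10502 + I*sqrt(12309270)/30 ≈ 10502.0 + 116.95*I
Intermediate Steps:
G = 1/30 (G = 2/(-3 + 63) = 2/60 = 2*(1/60) = 1/30 ≈ 0.033333)
q(C) = 1/30 + C**2 (q(C) = C*C + 1/30 = C**2 + 1/30 = 1/30 + C**2)
sqrt(q(-14) - 13873) - 1*(-10502) = sqrt((1/30 + (-14)**2) - 13873) - 1*(-10502) = sqrt((1/30 + 196) - 13873) + 10502 = sqrt(5881/30 - 13873) + 10502 = sqrt(-410309/30) + 10502 = I*sqrt(12309270)/30 + 10502 = 10502 + I*sqrt(12309270)/30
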